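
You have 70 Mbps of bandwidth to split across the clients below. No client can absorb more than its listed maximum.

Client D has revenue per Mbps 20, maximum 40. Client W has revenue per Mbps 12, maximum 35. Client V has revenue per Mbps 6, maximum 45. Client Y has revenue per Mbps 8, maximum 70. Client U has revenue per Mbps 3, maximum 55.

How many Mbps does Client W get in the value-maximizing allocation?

Highest revenue per Mbps first: Client D 20 > Client W 12 > Client Y 8 > Client V 6 > Client U 3.
Client D takes 40 to reach its cap of 40 → 30 left.
Only 30 left; Client W takes them to reach 30.

30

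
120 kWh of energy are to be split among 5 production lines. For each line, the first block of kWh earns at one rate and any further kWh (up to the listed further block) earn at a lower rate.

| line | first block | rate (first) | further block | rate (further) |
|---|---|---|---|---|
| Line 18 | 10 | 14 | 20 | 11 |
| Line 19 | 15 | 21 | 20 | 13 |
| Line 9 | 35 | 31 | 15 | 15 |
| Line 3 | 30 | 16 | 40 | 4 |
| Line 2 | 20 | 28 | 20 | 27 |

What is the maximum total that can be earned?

Order all 10 blocks by rate: Line 9/T1 31 > Line 2/T1 28 > Line 2/T2 27 > Line 19/T1 21 > Line 3/T1 16 > Line 9/T2 15 > Line 18/T1 14 > Line 19/T2 13 > Line 18/T2 11 > Line 3/T2 4.
Fill Line 9 T1 block (35 at 31) → 85 left.
Fill Line 2 T1 block (20 at 28) → 65 left.
Line 2 T2 at 27: fill all 20 → 45 left.
Line 19 T1 at 21: fill all 15 → 30 left.
Line 3/T1 (16): +30 → 0 left.
Total = 31×35 + 28×20 + 27×20 + 21×15 + 16×30 = 2980.

2980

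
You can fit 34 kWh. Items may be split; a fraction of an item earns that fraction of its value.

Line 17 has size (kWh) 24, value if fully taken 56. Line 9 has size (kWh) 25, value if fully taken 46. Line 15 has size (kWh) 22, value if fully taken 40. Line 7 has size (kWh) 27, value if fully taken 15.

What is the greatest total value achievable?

Rank by value-to-size ratio: Line 17 56/24≈2.33, Line 9 46/25≈1.84, Line 15 40/22≈1.82, Line 7 15/27≈0.556.
Take all of Line 17 (24 kWh, value 56) ; 10 kWh left.
10 kWh left: a 10/25 share of Line 9 gives 46×10/25 = 18.4.
Total value = 74.4.

74.4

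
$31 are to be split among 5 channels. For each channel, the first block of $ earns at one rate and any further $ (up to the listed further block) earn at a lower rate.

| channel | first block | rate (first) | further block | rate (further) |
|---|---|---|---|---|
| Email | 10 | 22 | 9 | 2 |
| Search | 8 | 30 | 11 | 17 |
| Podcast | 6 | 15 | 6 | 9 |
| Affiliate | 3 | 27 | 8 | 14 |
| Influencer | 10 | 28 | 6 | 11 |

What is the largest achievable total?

Rank every tier by rate: Search/first 30 > Influencer/first 28 > Affiliate/first 27 > Email/first 22 > Search/second 17 > Podcast/first 15 > Affiliate/second 14 > Influencer/second 11 > Podcast/second 9 > Email/second 2.
Fill Search first block (8 at 30) — 23 left.
Influencer/first (28): +10 — 13 left.
Affiliate first at 27: fill all 3 — 10 left.
Email/first (22): +10 — 0 left.
Total = 30×8 + 28×10 + 27×3 + 22×10 = 821.

821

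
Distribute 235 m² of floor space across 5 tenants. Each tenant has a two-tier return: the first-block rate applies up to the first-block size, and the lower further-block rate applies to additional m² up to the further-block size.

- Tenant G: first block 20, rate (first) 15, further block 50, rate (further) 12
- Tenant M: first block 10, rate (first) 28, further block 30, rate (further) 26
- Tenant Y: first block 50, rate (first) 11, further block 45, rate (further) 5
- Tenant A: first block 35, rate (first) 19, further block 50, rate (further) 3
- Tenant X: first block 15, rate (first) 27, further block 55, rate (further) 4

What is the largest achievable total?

Treat each block as its own option and order by rate: Tenant M/first 28 > Tenant X/first 27 > Tenant M/second 26 > Tenant A/first 19 > Tenant G/first 15 > Tenant G/second 12 > Tenant Y/first 11 > Tenant Y/second 5 > Tenant X/second 4 > Tenant A/second 3.
Tenant M first at 28: fill all 10 — 225 left.
Tenant X/first (27): +15 — 210 left.
Tenant M second at 26: fill all 30 — 180 left.
Tenant A/first (19): +35 — 145 left.
Fill Tenant G first block (20 at 15) — 125 left.
Tenant G second at 12: fill all 50 — 75 left.
Fill Tenant Y first block (50 at 11) — 25 left.
Tenant Y/second: +25 of 45 at 5; pool empty.
Total = 28×10 + 27×15 + 26×30 + 19×35 + 15×20 + 12×50 + 11×50 + 5×25 = 3705.

3705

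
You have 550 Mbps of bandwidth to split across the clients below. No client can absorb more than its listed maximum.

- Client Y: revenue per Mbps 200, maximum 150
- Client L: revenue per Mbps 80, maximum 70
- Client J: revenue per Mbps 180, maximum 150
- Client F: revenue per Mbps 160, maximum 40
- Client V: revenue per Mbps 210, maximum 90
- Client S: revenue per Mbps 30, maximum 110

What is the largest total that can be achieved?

Rank by revenue per Mbps: Client V 210 > Client Y 200 > Client J 180 > Client F 160 > Client L 80 > Client S 30.
Client V: +90 to 90 (cap) — 460 left.
Client Y: +150 to 150 (cap) — 310 left.
Give Client J 150 to hit its cap of 150 — 160 left.
Client F: +40 to 40 (cap) — 120 left.
Client L takes 70 to reach its cap of 70 — 50 left.
Client S: +50 (room for 110) → 50. Pool exhausted.
Total = 200×150 + 80×70 + 180×150 + 160×40 + 210×90 + 30×50 = 89400.

89400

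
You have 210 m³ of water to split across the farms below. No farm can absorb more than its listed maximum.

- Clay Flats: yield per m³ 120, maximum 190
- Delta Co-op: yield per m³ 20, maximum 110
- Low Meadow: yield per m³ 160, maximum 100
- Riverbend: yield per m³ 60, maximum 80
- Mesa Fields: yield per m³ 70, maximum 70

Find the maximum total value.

29200

Highest yield per m³ first: Low Meadow 160 > Clay Flats 120 > Mesa Fields 70 > Riverbend 60 > Delta Co-op 20.
Give Low Meadow 100 to hit its cap of 100 — 110 left.
Clay Flats has room for 190 but only 110 remain, so it gets 110.
Total = 120×110 + 160×100 = 29200.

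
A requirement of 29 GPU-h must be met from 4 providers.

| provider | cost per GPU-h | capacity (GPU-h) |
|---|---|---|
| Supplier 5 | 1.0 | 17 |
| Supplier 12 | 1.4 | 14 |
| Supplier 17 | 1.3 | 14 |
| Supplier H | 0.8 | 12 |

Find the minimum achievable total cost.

26.6

Fill from the cheapest provider first.
Take 12 from Supplier H at 0.8 — need 17 more.
Supplier 5 (1.0): use full 17 — 0 GPU-h to go.
Supplier 17, Supplier 12: unused.
Cost = 12×0.8 + 17×1.0 = 26.6.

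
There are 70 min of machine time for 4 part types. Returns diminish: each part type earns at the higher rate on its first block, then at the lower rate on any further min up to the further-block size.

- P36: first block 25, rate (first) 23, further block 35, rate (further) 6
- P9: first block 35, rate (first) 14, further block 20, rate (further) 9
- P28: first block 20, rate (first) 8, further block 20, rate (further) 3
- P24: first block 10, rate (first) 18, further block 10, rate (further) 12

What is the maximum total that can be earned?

1245

Order all 8 blocks by rate: P36/first 23 > P24/first 18 > P9/first 14 > P24/second 12 > P9/second 9 > P28/first 8 > P36/second 6 > P28/second 3.
P36 first at 23: fill all 25 → 45 left.
Fill P24 first block (10 at 18) → 35 left.
Fill P9 first block (35 at 14) → 0 left.
Total = 23×25 + 18×10 + 14×35 = 1245.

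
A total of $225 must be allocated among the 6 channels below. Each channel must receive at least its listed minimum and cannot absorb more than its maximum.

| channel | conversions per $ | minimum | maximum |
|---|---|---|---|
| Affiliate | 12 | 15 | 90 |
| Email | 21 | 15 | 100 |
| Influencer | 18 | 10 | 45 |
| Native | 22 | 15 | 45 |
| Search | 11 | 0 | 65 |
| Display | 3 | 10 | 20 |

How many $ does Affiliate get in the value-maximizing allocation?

25

Meeting every minimum uses 15+15+10+15+0+10 = 65 $, leaving 160.
Rank by conversions per $: Native 22 > Email 21 > Influencer 18 > Affiliate 12 > Search 11 > Display 3.
Give Native 30 more to hit its cap of 45 ; 130 left.
Email: +85 to 100 (cap) ; 45 left.
Give Influencer 35 more to hit its cap of 45 ; 10 left.
Affiliate has room for 75 more but only 10 remain, so it gets 25.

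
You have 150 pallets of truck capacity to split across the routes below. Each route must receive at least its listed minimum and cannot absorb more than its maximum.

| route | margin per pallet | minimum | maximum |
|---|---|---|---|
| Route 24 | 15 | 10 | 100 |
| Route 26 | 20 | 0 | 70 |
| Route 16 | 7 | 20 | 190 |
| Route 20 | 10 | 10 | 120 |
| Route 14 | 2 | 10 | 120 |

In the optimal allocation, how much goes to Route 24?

Meeting every minimum uses 10+0+20+10+10 = 50 pallets, leaving 100.
Highest margin per pallet first: Route 26 20 > Route 24 15 > Route 20 10 > Route 16 7 > Route 14 2.
Route 26: +70 to 70 (cap) → 30 left.
Only 30 left; Route 24 takes them to reach 40.

40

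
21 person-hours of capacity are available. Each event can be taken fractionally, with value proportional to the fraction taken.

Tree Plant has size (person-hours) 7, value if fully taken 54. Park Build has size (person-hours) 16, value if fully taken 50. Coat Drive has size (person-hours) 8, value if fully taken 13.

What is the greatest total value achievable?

97.75

Sort by value density: Tree Plant 54/7≈7.71, Park Build 50/16≈3.12, Coat Drive 13/8≈1.62.
All 7 person-hours of Tree Plant fit (value 54) ; 14 remain.
Fill the last 14 person-hours with part of Park Build: 14/16 of it earns 43.75.
Total value = 97.75.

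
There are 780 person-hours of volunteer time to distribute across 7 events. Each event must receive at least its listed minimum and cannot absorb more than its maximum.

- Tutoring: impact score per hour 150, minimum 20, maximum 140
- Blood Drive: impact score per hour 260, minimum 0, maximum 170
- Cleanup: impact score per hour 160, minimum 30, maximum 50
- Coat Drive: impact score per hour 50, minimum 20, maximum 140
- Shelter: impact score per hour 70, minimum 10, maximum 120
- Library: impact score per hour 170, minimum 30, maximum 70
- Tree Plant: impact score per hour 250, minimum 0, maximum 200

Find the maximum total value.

145000

Meeting every minimum uses 20+0+30+20+10+30+0 = 110 person-hours, leaving 670.
Rank by impact score per hour: Blood Drive 260 > Tree Plant 250 > Library 170 > Cleanup 160 > Tutoring 150 > Shelter 70 > Coat Drive 50.
Give Blood Drive 170 more to hit its cap of 170 ; 500 left.
Tree Plant takes 200 more to reach its cap of 200 ; 300 left.
Library takes 40 more to reach its cap of 70 ; 260 left.
Cleanup takes 20 more to reach its cap of 50 ; 240 left.
Tutoring takes 120 more to reach its cap of 140 ; 120 left.
Shelter takes 110 more to reach its cap of 120 ; 10 left.
Only 10 left; Coat Drive takes them to reach 30.
Total = 150×140 + 260×170 + 160×50 + 50×30 + 70×120 + 170×70 + 250×200 = 145000.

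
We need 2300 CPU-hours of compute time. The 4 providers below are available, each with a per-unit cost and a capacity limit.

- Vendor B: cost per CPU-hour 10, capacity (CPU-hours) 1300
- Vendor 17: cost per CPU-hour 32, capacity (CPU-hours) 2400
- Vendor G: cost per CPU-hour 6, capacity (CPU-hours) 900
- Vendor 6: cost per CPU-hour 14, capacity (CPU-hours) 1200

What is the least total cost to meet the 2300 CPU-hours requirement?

19800

Cheapest first:
Vendor G at 6: take all 900 CPU-hours → 1400 still needed.
Vendor B at 10: take all 1300 CPU-hours → 100 still needed.
Vendor 6 at 14: take 100 of its 1200 → requirement met.
Vendor 17: unused.
Cost = 900×6 + 1300×10 + 100×14 = 19800.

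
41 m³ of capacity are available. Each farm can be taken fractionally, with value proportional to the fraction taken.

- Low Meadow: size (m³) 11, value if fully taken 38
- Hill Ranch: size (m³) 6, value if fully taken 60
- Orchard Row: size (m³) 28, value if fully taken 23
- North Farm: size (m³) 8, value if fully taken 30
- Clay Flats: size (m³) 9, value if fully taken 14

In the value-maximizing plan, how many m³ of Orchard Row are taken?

Best value per unit of size first: Hill Ranch 60/6≈10, North Farm 30/8≈3.75, Low Meadow 38/11≈3.45, Clay Flats 14/9≈1.56, Orchard Row 23/28≈0.821.
All 6 m³ of Hill Ranch fit (value 60) → 35 remain.
North Farm: take in full, 8 m³ for value 30 → 27 left.
All 11 m³ of Low Meadow fit (value 38) → 16 remain.
Clay Flats: take in full, 9 m³ for value 14 → 7 left.
Fill the last 7 m³ with part of Orchard Row: 7/28 of it earns 5.75.

7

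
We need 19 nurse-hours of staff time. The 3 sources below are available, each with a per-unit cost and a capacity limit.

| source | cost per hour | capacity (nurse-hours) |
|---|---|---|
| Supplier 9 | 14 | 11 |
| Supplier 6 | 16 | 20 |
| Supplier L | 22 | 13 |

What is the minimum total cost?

Fill from the cheapest source first.
Supplier 9 (14): use full 11 → 8 nurse-hours to go.
Supplier 6 at 16: take 8 of its 20 → requirement met.
Supplier L: unused.
Cost = 11×14 + 8×16 = 282.

282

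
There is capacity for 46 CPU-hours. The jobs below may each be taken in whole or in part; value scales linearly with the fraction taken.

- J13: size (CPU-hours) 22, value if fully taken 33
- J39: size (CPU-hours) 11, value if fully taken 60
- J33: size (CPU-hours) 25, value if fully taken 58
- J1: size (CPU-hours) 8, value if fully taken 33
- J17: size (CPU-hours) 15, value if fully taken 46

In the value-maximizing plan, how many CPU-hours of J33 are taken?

Best value per unit of size first: J39 60/11≈5.45, J1 33/8≈4.12, J17 46/15≈3.07, J33 58/25≈2.32, J13 33/22≈1.5.
All 11 CPU-hours of J39 fit (value 60) — 35 remain.
Take all of J1 (8 CPU-hours, value 33) — 27 CPU-hours left.
J17: take in full, 15 CPU-hours for value 46 — 12 left.
12 CPU-hours left: a 12/25 share of J33 gives 58×12/25 = 27.84.

12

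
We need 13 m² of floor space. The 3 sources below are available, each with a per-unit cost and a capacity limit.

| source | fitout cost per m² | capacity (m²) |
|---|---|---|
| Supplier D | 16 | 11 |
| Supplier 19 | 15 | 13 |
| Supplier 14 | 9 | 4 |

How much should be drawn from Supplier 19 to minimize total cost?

9

Fill from the cheapest source first.
Supplier 14 at 9: take all 4 m² → 9 still needed.
Supplier 19 (15): take the remaining 9 → done.
Supplier D: unused.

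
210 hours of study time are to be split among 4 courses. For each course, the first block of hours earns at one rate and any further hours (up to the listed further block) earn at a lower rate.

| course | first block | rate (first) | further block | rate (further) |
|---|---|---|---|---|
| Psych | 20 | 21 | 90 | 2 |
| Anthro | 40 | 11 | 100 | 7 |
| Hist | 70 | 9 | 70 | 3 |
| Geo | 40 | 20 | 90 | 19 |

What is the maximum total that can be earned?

3550

Treat each block as its own option and order by rate: Psych/first 21 > Geo/first 20 > Geo/second 19 > Anthro/first 11 > Hist/first 9 > Anthro/second 7 > Hist/second 3 > Psych/second 2.
Fill Psych first block (20 at 21) ; 190 left.
Geo/first (20): +40 ; 150 left.
Geo second at 19: fill all 90 ; 60 left.
Anthro/first (11): +40 ; 20 left.
Hist first at 9: only 20 left, fill 20.
Total = 21×20 + 20×40 + 19×90 + 11×40 + 9×20 = 3550.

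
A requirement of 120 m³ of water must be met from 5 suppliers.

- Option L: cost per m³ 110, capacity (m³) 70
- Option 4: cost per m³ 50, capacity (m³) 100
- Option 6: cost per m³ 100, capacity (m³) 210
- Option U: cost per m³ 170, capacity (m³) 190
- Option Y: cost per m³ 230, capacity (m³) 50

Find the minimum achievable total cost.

7000

Use suppliers in increasing cost order.
Option 4 at 50: take all 100 m³ → 20 still needed.
Option 6 at 100: take 20 of its 210 → requirement met.
Option L, Option U, Option Y: unused.
Cost = 100×50 + 20×100 = 7000.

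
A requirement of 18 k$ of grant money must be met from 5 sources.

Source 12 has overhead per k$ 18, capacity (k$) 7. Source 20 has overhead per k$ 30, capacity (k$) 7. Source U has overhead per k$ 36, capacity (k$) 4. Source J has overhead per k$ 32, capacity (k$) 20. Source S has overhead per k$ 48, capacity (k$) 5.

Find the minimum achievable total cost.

464

Use sources in increasing cost order.
Source 12 at 18: take all 7 k$ → 11 still needed.
Take 7 from Source 20 at 30 → need 4 more.
Take 4 from Source J at 32 to finish.
Source U, Source S: unused.
Cost = 7×18 + 7×30 + 4×32 = 464.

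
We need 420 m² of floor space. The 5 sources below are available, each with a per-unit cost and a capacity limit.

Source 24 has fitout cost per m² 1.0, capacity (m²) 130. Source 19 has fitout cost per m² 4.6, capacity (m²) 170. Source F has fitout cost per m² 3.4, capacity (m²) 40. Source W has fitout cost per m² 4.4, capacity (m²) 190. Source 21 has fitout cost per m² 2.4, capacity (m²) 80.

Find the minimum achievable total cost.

1206

Fill from the cheapest source first.
Source 24 at 1.0: take all 130 m² — 290 still needed.
Source 21 at 2.4: take all 80 m² — 210 still needed.
Source F (3.4): use full 40 — 170 m² to go.
Take 170 from Source W at 4.4 to finish.
Source 19: unused.
Cost = 130×1.0 + 80×2.4 + 40×3.4 + 170×4.4 = 1206.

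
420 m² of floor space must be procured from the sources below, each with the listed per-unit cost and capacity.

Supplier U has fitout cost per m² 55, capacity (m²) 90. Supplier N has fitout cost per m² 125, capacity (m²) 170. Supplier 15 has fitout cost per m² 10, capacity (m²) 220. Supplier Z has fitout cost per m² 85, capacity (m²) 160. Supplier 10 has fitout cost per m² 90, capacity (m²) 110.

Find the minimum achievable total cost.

16500

Cheapest first:
Supplier 15 at 10: take all 220 m² → 200 still needed.
Take 90 from Supplier U at 55 → need 110 more.
Take 110 from Supplier Z at 85 to finish.
Supplier 10, Supplier N: unused.
Cost = 220×10 + 90×55 + 110×85 = 16500.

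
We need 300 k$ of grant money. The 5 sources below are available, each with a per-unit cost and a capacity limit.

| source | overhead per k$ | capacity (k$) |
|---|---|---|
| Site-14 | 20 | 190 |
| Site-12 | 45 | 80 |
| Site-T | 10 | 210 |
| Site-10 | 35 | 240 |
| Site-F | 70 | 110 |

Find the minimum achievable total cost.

3900

Fill from the cheapest source first.
Site-T (10): use full 210 ; 90 k$ to go.
Site-14 at 20: take 90 of its 190 ; requirement met.
Site-10, Site-12, Site-F: unused.
Cost = 210×10 + 90×20 = 3900.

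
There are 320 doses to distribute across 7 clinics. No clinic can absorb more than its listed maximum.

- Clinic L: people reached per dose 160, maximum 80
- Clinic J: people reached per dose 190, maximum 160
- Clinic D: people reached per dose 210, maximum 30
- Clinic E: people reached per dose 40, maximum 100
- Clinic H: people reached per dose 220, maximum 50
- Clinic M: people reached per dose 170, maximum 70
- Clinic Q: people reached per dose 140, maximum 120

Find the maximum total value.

Order the clinics by people reached per dose: Clinic H 220 > Clinic D 210 > Clinic J 190 > Clinic M 170 > Clinic L 160 > Clinic Q 140 > Clinic E 40.
Give Clinic H 50 to hit its cap of 50 — 270 left.
Give Clinic D 30 to hit its cap of 30 — 240 left.
Clinic J: +160 to 160 (cap) — 80 left.
Clinic M: +70 to 70 (cap) — 10 left.
Clinic L: +10 (room for 80) → 10. Pool exhausted.
Total = 160×10 + 190×160 + 210×30 + 220×50 + 170×70 = 61200.

61200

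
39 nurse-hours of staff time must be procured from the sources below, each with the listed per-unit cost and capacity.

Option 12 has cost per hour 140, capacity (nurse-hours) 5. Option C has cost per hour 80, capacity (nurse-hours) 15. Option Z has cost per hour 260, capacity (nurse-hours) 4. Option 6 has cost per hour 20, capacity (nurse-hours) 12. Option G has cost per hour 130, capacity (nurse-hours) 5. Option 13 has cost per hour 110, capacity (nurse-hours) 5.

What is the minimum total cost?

2920

Use sources in increasing cost order.
Option 6 at 20: take all 12 nurse-hours → 27 still needed.
Option C (80): use full 15 → 12 nurse-hours to go.
Option 13 (110): use full 5 → 7 nurse-hours to go.
Option G (130): use full 5 → 2 nurse-hours to go.
Option 12 at 140: take 2 of its 5 → requirement met.
Option Z: unused.
Cost = 12×20 + 15×80 + 5×110 + 5×130 + 2×140 = 2920.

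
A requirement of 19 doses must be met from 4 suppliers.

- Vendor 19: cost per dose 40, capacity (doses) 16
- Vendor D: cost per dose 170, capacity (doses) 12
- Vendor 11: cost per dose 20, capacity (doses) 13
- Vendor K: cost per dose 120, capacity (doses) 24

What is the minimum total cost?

Fill from the cheapest supplier first.
Take 13 from Vendor 11 at 20 ; need 6 more.
Take 6 from Vendor 19 at 40 to finish.
Vendor K, Vendor D: unused.
Cost = 13×20 + 6×40 = 500.

500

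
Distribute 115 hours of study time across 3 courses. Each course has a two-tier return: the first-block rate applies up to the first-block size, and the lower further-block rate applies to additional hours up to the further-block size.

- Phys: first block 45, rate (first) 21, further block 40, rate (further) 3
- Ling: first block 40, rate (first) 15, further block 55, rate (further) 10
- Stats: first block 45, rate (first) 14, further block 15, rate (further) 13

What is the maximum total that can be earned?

Treat each block as its own option and order by rate: Phys/tier1 21 > Ling/tier1 15 > Stats/tier1 14 > Stats/tier2 13 > Ling/tier2 10 > Phys/tier2 3.
Fill Phys tier1 block (45 at 21) → 70 left.
Ling/tier1 (15): +40 → 30 left.
Stats/tier1: +30 of 45 at 14; pool empty.
Total = 21×45 + 15×40 + 14×30 = 1965.

1965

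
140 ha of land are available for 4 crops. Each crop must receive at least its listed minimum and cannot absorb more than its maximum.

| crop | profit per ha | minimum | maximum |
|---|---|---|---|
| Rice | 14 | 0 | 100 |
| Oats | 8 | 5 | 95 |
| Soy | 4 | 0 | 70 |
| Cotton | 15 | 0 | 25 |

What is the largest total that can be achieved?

Meeting every minimum uses 0+5+0+0 = 5 ha, leaving 135.
Highest profit per ha first: Cotton 15 > Rice 14 > Oats 8 > Soy 4.
Cotton takes 25 more to reach its cap of 25 — 110 left.
Rice: +100 to 100 (cap) — 10 left.
Oats: +10 (room for 90) → 15. Pool exhausted.
Total = 14×100 + 8×15 + 15×25 = 1895.

1895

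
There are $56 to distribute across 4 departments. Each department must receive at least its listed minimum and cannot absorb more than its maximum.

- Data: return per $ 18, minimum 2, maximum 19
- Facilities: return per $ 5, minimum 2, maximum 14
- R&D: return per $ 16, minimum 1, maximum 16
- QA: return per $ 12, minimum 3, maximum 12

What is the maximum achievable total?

Meeting every minimum uses 2+2+1+3 = 8 $, leaving 48.
Order the departments by return per $: Data 18 > R&D 16 > QA 12 > Facilities 5.
Data: +17 to 19 (cap) ; 31 left.
R&D takes 15 more to reach its cap of 16 ; 16 left.
Give QA 9 more to hit its cap of 12 ; 7 left.
Facilities: +7 (room for 12) → 9. Pool exhausted.
Total = 18×19 + 5×9 + 16×16 + 12×12 = 787.

787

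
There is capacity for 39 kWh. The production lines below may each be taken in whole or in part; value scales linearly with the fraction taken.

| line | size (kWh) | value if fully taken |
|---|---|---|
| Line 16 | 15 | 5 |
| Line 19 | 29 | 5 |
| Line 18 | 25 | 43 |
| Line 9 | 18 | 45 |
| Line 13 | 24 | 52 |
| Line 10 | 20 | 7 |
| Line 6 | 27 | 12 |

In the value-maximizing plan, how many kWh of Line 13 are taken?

Rank by value-to-size ratio: Line 9 45/18≈2.5, Line 13 52/24≈2.17, Line 18 43/25≈1.72, Line 6 12/27≈0.444, Line 10 7/20≈0.35, Line 16 5/15≈0.333, Line 19 5/29≈0.172.
All 18 kWh of Line 9 fit (value 45) ; 21 remain.
Only 21 kWh remain; take 21/24 of Line 13 for value 52×21/24 = 45.5.

21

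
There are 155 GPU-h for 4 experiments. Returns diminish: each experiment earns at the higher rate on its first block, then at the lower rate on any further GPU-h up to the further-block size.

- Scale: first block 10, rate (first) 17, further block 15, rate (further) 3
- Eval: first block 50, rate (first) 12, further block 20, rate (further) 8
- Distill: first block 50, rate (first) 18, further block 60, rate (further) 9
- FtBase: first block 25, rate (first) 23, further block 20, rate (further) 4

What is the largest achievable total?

2425

Order all 8 blocks by rate: FtBase/tier1 23 > Distill/tier1 18 > Scale/tier1 17 > Eval/tier1 12 > Distill/tier2 9 > Eval/tier2 8 > FtBase/tier2 4 > Scale/tier2 3.
FtBase/tier1 (23): +25 — 130 left.
Distill/tier1 (18): +50 — 80 left.
Scale/tier1 (17): +10 — 70 left.
Eval tier1 at 12: fill all 50 — 20 left.
Distill tier2 at 9: only 20 left, fill 20.
Total = 23×25 + 18×50 + 17×10 + 12×50 + 9×20 = 2425.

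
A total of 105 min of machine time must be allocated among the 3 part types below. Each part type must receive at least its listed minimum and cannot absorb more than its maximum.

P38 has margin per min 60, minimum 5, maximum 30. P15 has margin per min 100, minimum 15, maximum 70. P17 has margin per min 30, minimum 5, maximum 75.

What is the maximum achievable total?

Meeting every minimum uses 5+15+5 = 25 min, leaving 80.
Highest margin per min first: P15 100 > P38 60 > P17 30.
P15 takes 55 more to reach its cap of 70 ; 25 left.
P38: +25 to 30 (cap) ; 0 left.
Total = 60×30 + 100×70 + 30×5 = 8950.

8950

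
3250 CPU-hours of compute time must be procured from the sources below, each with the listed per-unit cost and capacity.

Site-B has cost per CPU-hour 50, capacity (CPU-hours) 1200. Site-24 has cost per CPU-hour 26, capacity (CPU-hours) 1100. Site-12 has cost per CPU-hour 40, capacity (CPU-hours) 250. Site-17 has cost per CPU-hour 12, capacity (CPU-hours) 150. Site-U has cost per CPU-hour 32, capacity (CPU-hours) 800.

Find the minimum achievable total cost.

113500

Use sources in increasing cost order.
Site-17 (12): use full 150 — 3100 CPU-hours to go.
Take 1100 from Site-24 at 26 — need 2000 more.
Site-U (32): use full 800 — 1200 CPU-hours to go.
Site-12 (40): use full 250 — 950 CPU-hours to go.
Take 950 from Site-B at 50 to finish.
Cost = 150×12 + 1100×26 + 800×32 + 250×40 + 950×50 = 113500.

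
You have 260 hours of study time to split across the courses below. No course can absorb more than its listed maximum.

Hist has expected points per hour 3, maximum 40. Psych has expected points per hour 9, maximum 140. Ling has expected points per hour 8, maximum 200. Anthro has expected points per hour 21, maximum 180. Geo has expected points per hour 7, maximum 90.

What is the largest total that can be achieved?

Order the courses by expected points per hour: Anthro 21 > Psych 9 > Ling 8 > Geo 7 > Hist 3.
Anthro takes 180 to reach its cap of 180 — 80 left.
Psych has room for 140 but only 80 remain, so it gets 80.
Total = 9×80 + 21×180 = 4500.

4500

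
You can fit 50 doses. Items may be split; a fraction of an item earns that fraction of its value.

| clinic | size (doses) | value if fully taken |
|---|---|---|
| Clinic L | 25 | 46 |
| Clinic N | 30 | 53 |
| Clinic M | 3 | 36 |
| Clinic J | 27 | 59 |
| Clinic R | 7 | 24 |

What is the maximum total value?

142.92

Best value per unit of size first: Clinic M 36/3≈12, Clinic R 24/7≈3.43, Clinic J 59/27≈2.19, Clinic L 46/25≈1.84, Clinic N 53/30≈1.77.
Clinic M: take in full, 3 doses for value 36 → 47 left.
Take all of Clinic R (7 doses, value 24) → 40 doses left.
Clinic J: take in full, 27 doses for value 59 → 13 left.
Fill the last 13 doses with part of Clinic L: 13/25 of it earns 23.92.
Total value = 142.92.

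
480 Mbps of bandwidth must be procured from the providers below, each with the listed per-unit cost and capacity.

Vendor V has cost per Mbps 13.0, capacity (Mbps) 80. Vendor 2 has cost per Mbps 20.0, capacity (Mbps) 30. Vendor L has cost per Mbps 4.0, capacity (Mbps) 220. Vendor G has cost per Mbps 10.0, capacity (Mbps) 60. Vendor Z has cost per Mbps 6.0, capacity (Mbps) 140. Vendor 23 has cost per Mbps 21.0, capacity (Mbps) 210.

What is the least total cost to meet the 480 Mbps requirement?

Use providers in increasing cost order.
Vendor L (4.0): use full 220 — 260 Mbps to go.
Vendor Z (6.0): use full 140 — 120 Mbps to go.
Take 60 from Vendor G at 10.0 — need 60 more.
Vendor V at 13.0: take 60 of its 80 — requirement met.
Vendor 2, Vendor 23: unused.
Cost = 220×4.0 + 140×6.0 + 60×10.0 + 60×13.0 = 3100.

3100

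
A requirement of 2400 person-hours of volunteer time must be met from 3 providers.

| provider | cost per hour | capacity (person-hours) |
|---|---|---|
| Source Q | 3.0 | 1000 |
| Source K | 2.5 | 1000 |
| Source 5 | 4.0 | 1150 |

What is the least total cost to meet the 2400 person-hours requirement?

7100

Cheapest first:
Source K at 2.5: take all 1000 person-hours → 1400 still needed.
Source Q (3.0): use full 1000 → 400 person-hours to go.
Take 400 from Source 5 at 4.0 to finish.
Cost = 1000×2.5 + 1000×3.0 + 400×4.0 = 7100.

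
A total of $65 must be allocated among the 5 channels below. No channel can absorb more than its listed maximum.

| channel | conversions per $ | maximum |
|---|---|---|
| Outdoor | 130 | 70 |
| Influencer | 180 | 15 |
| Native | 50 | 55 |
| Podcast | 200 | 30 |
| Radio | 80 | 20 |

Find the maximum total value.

Highest conversions per $ first: Podcast 200 > Influencer 180 > Outdoor 130 > Radio 80 > Native 50.
Podcast: +30 to 30 (cap) → 35 left.
Influencer: +15 to 15 (cap) → 20 left.
Outdoor: +20 (room for 70) → 20. Pool exhausted.
Total = 130×20 + 180×15 + 200×30 = 11300.

11300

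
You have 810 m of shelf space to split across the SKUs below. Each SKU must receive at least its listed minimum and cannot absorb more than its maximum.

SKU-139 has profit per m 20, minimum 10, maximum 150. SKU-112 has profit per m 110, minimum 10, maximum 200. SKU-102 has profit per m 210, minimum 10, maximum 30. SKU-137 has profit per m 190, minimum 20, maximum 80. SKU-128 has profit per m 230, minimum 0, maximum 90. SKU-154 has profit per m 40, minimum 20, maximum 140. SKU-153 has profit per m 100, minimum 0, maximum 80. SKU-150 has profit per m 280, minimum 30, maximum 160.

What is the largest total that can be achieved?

Meeting every minimum uses 10+10+10+20+0+20+0+30 = 100 m, leaving 710.
Order the SKUs by profit per m: SKU-150 280 > SKU-128 230 > SKU-102 210 > SKU-137 190 > SKU-112 110 > SKU-153 100 > SKU-154 40 > SKU-139 20.
SKU-150 takes 130 more to reach its cap of 160 — 580 left.
SKU-128 takes 90 more to reach its cap of 90 — 490 left.
Give SKU-102 20 more to hit its cap of 30 — 470 left.
Give SKU-137 60 more to hit its cap of 80 — 410 left.
SKU-112 takes 190 more to reach its cap of 200 — 220 left.
Give SKU-153 80 more to hit its cap of 80 — 140 left.
SKU-154 takes 120 more to reach its cap of 140 — 20 left.
Only 20 left; SKU-139 takes them to reach 30.
Total = 20×30 + 110×200 + 210×30 + 190×80 + 230×90 + 40×140 + 100×80 + 280×160 = 123200.

123200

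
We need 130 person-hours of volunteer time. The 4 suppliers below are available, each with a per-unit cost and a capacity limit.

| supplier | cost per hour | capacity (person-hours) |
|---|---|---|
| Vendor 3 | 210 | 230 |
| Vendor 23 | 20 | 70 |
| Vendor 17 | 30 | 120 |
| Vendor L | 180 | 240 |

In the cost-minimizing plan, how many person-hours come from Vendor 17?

Use suppliers in increasing cost order.
Vendor 23 at 20: take all 70 person-hours → 60 still needed.
Take 60 from Vendor 17 at 30 to finish.
Vendor L, Vendor 3: unused.

60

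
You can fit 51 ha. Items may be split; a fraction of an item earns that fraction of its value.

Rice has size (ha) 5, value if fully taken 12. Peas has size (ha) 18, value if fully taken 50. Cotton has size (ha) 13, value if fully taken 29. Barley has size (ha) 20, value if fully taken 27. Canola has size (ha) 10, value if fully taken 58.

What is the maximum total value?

Sort by value density: Canola 58/10≈5.8, Peas 50/18≈2.78, Rice 12/5≈2.4, Cotton 29/13≈2.23, Barley 27/20≈1.35.
Take all of Canola (10 ha, value 58) — 41 ha left.
Peas: take in full, 18 ha for value 50 — 23 left.
All 5 ha of Rice fit (value 12) — 18 remain.
All 13 ha of Cotton fit (value 29) — 5 remain.
Fill the last 5 ha with part of Barley: 5/20 of it earns 6.75.
Total value = 155.75.

155.75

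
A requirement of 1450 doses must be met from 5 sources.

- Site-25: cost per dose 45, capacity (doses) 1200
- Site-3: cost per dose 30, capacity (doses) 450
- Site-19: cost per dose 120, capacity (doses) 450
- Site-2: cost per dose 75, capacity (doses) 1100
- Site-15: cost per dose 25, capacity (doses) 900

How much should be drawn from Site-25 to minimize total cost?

Fill from the cheapest source first.
Site-15 at 25: take all 900 doses ; 550 still needed.
Site-3 at 30: take all 450 doses ; 100 still needed.
Take 100 from Site-25 at 45 to finish.
Site-2, Site-19: unused.

100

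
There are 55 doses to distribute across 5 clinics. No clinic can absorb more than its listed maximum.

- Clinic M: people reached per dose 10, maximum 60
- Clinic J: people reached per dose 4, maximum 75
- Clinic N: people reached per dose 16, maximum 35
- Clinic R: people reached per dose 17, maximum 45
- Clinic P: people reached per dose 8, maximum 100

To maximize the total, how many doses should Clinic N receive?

Order the clinics by people reached per dose: Clinic R 17 > Clinic N 16 > Clinic M 10 > Clinic P 8 > Clinic J 4.
Clinic R: +45 to 45 (cap) ; 10 left.
Clinic N has room for 35 but only 10 remain, so it gets 10.

10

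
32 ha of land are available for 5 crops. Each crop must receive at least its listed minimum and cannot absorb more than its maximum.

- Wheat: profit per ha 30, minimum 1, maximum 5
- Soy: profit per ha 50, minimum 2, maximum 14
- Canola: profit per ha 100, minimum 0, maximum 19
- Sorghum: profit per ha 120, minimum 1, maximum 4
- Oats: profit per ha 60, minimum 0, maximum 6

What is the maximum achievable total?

Meeting every minimum uses 1+2+0+1+0 = 4 ha, leaving 28.
Rank by profit per ha: Sorghum 120 > Canola 100 > Oats 60 > Soy 50 > Wheat 30.
Sorghum: +3 to 4 (cap) — 25 left.
Canola: +19 to 19 (cap) — 6 left.
Oats: +6 to 6 (cap) — 0 left.
Total = 30×1 + 50×2 + 100×19 + 120×4 + 60×6 = 2870.

2870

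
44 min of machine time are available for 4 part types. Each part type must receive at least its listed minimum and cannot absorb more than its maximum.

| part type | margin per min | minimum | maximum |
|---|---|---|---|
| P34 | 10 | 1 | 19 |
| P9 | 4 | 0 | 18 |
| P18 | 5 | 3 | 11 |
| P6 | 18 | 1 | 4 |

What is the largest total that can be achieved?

357

Meeting every minimum uses 1+0+3+1 = 5 min, leaving 39.
Rank by margin per min: P6 18 > P34 10 > P18 5 > P9 4.
P6 takes 3 more to reach its cap of 4 ; 36 left.
P34: +18 to 19 (cap) ; 18 left.
P18 takes 8 more to reach its cap of 11 ; 10 left.
P9: +10 (room for 18) → 10. Pool exhausted.
Total = 10×19 + 4×10 + 5×11 + 18×4 = 357.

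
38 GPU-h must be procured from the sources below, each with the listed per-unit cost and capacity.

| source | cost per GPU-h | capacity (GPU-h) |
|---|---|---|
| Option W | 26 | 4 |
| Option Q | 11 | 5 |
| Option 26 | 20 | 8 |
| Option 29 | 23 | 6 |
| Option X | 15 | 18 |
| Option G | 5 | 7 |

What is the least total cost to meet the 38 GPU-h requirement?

Cheapest first:
Take 7 from Option G at 5 → need 31 more.
Option Q at 11: take all 5 GPU-h → 26 still needed.
Option X (15): use full 18 → 8 GPU-h to go.
Option 26 at 20: take all 8 GPU-h → 0 still needed.
Option 29, Option W: unused.
Cost = 7×5 + 5×11 + 18×15 + 8×20 = 520.

520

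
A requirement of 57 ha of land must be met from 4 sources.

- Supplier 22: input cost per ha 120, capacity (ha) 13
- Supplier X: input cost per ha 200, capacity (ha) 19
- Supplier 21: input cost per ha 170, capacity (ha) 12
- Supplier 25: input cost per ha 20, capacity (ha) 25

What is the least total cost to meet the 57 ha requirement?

5500

Cheapest first:
Supplier 25 (20): use full 25 ; 32 ha to go.
Supplier 22 (120): use full 13 ; 19 ha to go.
Take 12 from Supplier 21 at 170 ; need 7 more.
Supplier X (200): take the remaining 7 ; done.
Cost = 25×20 + 13×120 + 12×170 + 7×200 = 5500.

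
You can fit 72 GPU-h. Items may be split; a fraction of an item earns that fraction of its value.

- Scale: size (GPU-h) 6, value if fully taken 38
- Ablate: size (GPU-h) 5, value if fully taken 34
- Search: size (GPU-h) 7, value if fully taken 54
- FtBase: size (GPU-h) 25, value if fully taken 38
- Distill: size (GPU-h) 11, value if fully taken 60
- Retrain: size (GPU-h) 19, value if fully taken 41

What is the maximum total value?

Best value per unit of size first: Search 54/7≈7.71, Ablate 34/5≈6.8, Scale 38/6≈6.33, Distill 60/11≈5.45, Retrain 41/19≈2.16, FtBase 38/25≈1.52.
All 7 GPU-h of Search fit (value 54) ; 65 remain.
All 5 GPU-h of Ablate fit (value 34) ; 60 remain.
Take all of Scale (6 GPU-h, value 38) ; 54 GPU-h left.
Take all of Distill (11 GPU-h, value 60) ; 43 GPU-h left.
All 19 GPU-h of Retrain fit (value 41) ; 24 remain.
Fill the last 24 GPU-h with part of FtBase: 24/25 of it earns 36.48.
Total value = 263.48.

263.48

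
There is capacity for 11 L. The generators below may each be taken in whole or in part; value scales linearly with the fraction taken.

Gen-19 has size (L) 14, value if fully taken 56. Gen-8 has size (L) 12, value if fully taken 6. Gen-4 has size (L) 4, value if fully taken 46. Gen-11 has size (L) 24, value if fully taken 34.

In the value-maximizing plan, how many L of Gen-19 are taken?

7

Rank by value-to-size ratio: Gen-4 46/4≈11.5, Gen-19 56/14≈4, Gen-11 34/24≈1.42, Gen-8 6/12≈0.5.
Gen-4: take in full, 4 L for value 46 ; 7 left.
7 L left: a 7/14 share of Gen-19 gives 56×7/14 = 28.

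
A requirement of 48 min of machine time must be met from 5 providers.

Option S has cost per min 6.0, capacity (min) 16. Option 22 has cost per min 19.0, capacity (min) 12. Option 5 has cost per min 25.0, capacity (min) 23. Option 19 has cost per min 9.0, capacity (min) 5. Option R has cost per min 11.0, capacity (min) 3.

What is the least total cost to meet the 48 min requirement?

702

Use providers in increasing cost order.
Option S (6.0): use full 16 — 32 min to go.
Option 19 (9.0): use full 5 — 27 min to go.
Take 3 from Option R at 11.0 — need 24 more.
Option 22 (19.0): use full 12 — 12 min to go.
Take 12 from Option 5 at 25.0 to finish.
Cost = 16×6.0 + 5×9.0 + 3×11.0 + 12×19.0 + 12×25.0 = 702.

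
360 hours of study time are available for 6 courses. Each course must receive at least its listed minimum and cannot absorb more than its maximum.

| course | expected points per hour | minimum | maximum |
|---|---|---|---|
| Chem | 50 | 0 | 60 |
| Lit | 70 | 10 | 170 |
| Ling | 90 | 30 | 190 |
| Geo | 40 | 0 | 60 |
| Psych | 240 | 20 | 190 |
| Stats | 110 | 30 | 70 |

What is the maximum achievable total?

62100

Meeting every minimum uses 0+10+30+0+20+30 = 90 hours, leaving 270.
Rank by expected points per hour: Psych 240 > Stats 110 > Ling 90 > Lit 70 > Chem 50 > Geo 40.
Psych: +170 to 190 (cap) ; 100 left.
Stats takes 40 more to reach its cap of 70 ; 60 left.
Only 60 left; Ling takes them to reach 90.
Total = 70×10 + 90×90 + 240×190 + 110×70 = 62100.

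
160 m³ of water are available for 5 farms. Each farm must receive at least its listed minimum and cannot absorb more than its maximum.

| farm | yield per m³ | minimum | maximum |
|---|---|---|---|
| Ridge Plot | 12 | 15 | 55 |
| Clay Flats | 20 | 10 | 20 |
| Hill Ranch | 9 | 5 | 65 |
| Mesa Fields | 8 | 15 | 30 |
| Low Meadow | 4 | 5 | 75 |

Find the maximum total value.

Meeting every minimum uses 15+10+5+15+5 = 50 m³, leaving 110.
Order the farms by yield per m³: Clay Flats 20 > Ridge Plot 12 > Hill Ranch 9 > Mesa Fields 8 > Low Meadow 4.
Give Clay Flats 10 more to hit its cap of 20 ; 100 left.
Ridge Plot takes 40 more to reach its cap of 55 ; 60 left.
Hill Ranch: +60 to 65 (cap) ; 0 left.
Total = 12×55 + 20×20 + 9×65 + 8×15 + 4×5 = 1785.

1785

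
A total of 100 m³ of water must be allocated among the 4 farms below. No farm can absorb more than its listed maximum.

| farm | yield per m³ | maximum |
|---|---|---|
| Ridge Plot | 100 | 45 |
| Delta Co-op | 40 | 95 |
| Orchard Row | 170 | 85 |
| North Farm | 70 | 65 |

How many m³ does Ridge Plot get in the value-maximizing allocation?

15

Highest yield per m³ first: Orchard Row 170 > Ridge Plot 100 > North Farm 70 > Delta Co-op 40.
Give Orchard Row 85 to hit its cap of 85 → 15 left.
Ridge Plot has room for 45 but only 15 remain, so it gets 15.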